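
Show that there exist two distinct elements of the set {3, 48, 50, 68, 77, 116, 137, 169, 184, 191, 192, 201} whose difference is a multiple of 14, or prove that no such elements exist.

No, no such pair exists.

Two integers differ by a multiple of 14 exactly when they have the same residue mod 14. The residues are 3↦3, 48↦6, 50↦8, 68↦12, 77↦7, 116↦4, 137↦11, 169↦1, 184↦2, 191↦9, 192↦10, 201↦5.
No residue repeats among the 12 elements, so no pair has difference ≡ 0 (mod 14).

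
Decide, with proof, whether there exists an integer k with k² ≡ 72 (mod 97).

Take k = 84. Then 84² = 7056 = 72·97 + 72, so 84² ≡ 72 (mod 97).

k = 84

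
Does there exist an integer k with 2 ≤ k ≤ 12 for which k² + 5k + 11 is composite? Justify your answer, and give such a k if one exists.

k = 12

At k = 12: 12² + 5·12 + 11 = 215 = 5·43, which is composite.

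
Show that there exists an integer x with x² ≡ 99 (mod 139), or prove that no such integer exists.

x = 51

Take x = 51. Then 51² = 2601 = 18·139 + 99, so 51² ≡ 99 (mod 139).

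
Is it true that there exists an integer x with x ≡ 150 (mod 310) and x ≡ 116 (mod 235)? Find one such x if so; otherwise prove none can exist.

There is no such integer.

Reduce both congruences modulo 5, which divides 310 and 235: they say x ≡ 150 (mod 5) and x ≡ 116 (mod 5).
These are incompatible: 150 − 116 = 34 is not divisible by 5.
Hence the system has no solution.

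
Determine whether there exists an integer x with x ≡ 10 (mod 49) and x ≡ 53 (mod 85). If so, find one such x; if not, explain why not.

Since 49 and 85 share no common factor, CRT says the pair of congruences has a solution (unique mod 4165).
Write x = 10 + 49t and require 10 + 49t ≡ 53 (mod 85), i.e. 49t ≡ 43 (mod 85).
Note 49·59 = 2891 ≡ 1 (mod 85) (as 2891 − 1 = 34·85), so 49⁻¹ ≡ 59.
Therefore t ≡ 59·43 = 2537 ≡ 72 (mod 85).
With t = 72: x = 10 + 49·72 = 3538.
Check: 3538 mod 49 = 10, 3538 mod 85 = 53. ✓

x = 3538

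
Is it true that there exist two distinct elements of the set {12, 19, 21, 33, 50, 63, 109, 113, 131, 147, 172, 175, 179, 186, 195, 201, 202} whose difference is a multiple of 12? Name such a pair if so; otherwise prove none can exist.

Both 19 and 175 leave remainder 7 on division by 12; their difference 156 = 13·12 is a multiple of 12.

19 and 175 are such a pair.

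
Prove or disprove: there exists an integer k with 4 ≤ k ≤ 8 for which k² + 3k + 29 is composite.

k = 8

At k = 8: 8² + 3·8 + 29 = 117 = 3·39, which is composite.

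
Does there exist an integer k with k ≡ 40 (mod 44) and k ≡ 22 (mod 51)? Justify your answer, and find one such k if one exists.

Since 44 and 51 share no common factor, CRT says the pair of congruences has a solution (unique mod 2244).
Write k = 40 + 44t and require 40 + 44t ≡ 22 (mod 51), i.e. 44t ≡ 33 (mod 51).
Invert 44 mod 51 by the Euclidean algorithm: 51 = 1·44 + 7, 44 = 6·7 + 2, 7 = 3·2 + 1, 2 = 2·1 + 0; back-substituting, 1 = 7 − 3·2 = 7 − 3·(44 − 6·7) = −3·44 + 19·7 = −3·44 + 19·(51 − 1·44) = 19·51 − 22·44. Hence 44·(-22) ≡ 1, so 44⁻¹ ≡ -22 ≡ 29 (mod 51).
Multiplying by 29: t ≡ 29·33 = 957 ≡ 39 (mod 51).
Taking t = 39 gives k = 40 + 44·39 = 1756.
Check: 1756 mod 44 = 40, 1756 mod 51 = 22. ✓

k = 1756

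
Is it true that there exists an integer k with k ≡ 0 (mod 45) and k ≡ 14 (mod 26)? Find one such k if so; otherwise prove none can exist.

k = 1080

gcd(45, 26) = 1, so the Chinese Remainder Theorem guarantees exactly one residue class mod 1170 satisfying both.
Write k = 0 + 45t and require 0 + 45t ≡ 14 (mod 26), i.e. 45t ≡ 14 (mod 26).
45 ≡ 19 (mod 26), so this reads 19t ≡ 14 (mod 26). To invert 19 modulo 26: 26 = 1·19 + 7, 19 = 2·7 + 5, 7 = 1·5 + 2, 5 = 2·2 + 1, 2 = 2·1 + 0, and unwinding, 1 = 5 − 2·2 = 5 − 2·(7 − 1·5) = −2·7 + 3·5 = −2·7 + 3·(19 − 2·7) = 3·19 − 8·7 = 3·19 − 8·(26 − 1·19) = −8·26 + 11·19. Thus 19⁻¹ ≡ 11 (mod 26).
Therefore t ≡ 11·14 = 154 ≡ 24 (mod 26).
Taking t = 24 gives k = 0 + 45·24 = 1080.
Check: 1080 mod 45 = 0, 1080 mod 26 = 14. ✓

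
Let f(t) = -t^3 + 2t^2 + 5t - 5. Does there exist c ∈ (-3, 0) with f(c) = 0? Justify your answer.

f(-3) = 25 and f(0) = -5, which have opposite signs.
As a polynomial, f is continuous on every closed interval.
By the Intermediate Value Theorem, f takes the value 0 somewhere in the open interval.

Such a root exists.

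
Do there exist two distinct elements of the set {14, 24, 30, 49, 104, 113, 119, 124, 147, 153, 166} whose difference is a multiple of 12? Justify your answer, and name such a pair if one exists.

No, no such pair exists.

Two integers differ by a multiple of 12 exactly when they have the same residue mod 12. The residues are 14↦2, 24↦0, 30↦6, 49↦1, 104↦8, 113↦5, 119↦11, 124↦4, 147↦3, 153↦9, 166↦10.
All 11 residues are distinct, so no two elements differ by a multiple of 12.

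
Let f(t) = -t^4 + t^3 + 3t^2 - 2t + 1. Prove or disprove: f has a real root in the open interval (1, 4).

Yes, f has a root in the interval.

f(1) = 2 and f(4) = -151, which have opposite signs.
As a polynomial, f is continuous on every closed interval.
By the Intermediate Value Theorem, f takes the value 0 somewhere in the open interval.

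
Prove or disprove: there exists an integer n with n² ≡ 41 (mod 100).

Take n = 79. Then 79² = 6241 = 62·100 + 41, so 79² ≡ 41 (mod 100).

n = 79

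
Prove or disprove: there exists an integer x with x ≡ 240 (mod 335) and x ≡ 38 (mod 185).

No such integer exists.

gcd(335, 185) = 5. If x ≡ 240 (mod 335) and x ≡ 38 (mod 185), then x ≡ 240 (mod 5) and x ≡ 38 (mod 5).
But 240 mod 5 = 0 while 38 mod 5 = 3, a contradiction.
Hence the system has no solution.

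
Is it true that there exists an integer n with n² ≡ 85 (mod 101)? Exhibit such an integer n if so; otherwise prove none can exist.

n = 61 works: 61² = 3721, and 3721 − 85 = 3636 = 36·101.

n = 61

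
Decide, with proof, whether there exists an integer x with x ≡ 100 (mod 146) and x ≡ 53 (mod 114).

No such integer exists.

Reduce both congruences modulo 2, which divides 146 and 114: they say x ≡ 100 (mod 2) and x ≡ 53 (mod 2).
But 100 mod 2 = 0 while 53 mod 2 = 1, a contradiction.
So no integer satisfies both congruences.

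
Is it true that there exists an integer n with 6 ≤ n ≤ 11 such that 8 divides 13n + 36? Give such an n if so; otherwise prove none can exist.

No such integer n in that range exists.

The values of 13n + 36 for n = 6, 7, …, 11 are 114, 127, 140, 153, 166, 179; reduced mod 8 these are 2, 7, 4, 1, 6, 3.
Since 0 is absent from this list, 8 ∤ 13n + 36 for every n with 6 ≤ n ≤ 11.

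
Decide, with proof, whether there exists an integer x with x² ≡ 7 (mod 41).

There is no such integer.

Apply Euler's criterion with the prime 41: 7 is a quadratic residue iff 7^20 ≡ 1 (mod 41), and a non-residue iff it is ≡ −1.
Repeated squaring mod 41: 7^2 = 49 ≡ 8; 7^4 ≡ 8² = 64 ≡ 23; 7^8 ≡ 23² = 529 ≡ 37; 7^16 ≡ 37² = 1369 ≡ 16.
Since 20 = 16 + 4, 7^20 ≡ 16 · 23; multiplying out mod 41: 16·23 = 368 ≡ 40. Thus 7^20 ≡ 40 ≡ −1 (mod 41).
By Euler's criterion 7 is a quadratic non-residue mod 41: no x satisfies x² ≡ 7 (mod 41).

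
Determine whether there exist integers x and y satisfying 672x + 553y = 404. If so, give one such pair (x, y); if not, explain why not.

Any value of 672x + 553y is a multiple of gcd(672, 553) = 7.
But 404 = 7·57 + 5, so 7 ∤ 404.
Hence no integers x, y satisfy the equation.

No, no such integers exist.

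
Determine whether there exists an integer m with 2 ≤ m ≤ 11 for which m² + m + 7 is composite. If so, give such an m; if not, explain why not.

At m = 10: 10² + 10 + 7 = 117 = 3·39, which is composite.

m = 10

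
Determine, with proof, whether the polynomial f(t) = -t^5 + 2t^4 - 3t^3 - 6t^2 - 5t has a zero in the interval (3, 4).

No.

f(3) = -231 and f(4) = -820, both negative, so a sign-change argument is unavailable; we show f keeps this sign on the whole interval.
Shift to the endpoint 3: with t = 3 + u (0 < u < 1), one computes f(3 + u) = -u^5 - 13u^4 - 69u^3 - 195u^2 - 311u - 231.
All 6 nonzero coefficients of this polynomial in u are negative; hence for u > 0 the value is a sum of negative terms (the constant -231 among them).
Therefore f(t) < 0 throughout (3, 4), and f has no zero there.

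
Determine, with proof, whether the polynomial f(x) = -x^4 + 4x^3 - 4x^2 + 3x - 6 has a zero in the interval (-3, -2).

f(-3) = -240 and f(-2) = -76, both negative, so a sign-change argument is unavailable; we show f keeps this sign on the whole interval.
Substitute x = -2 − u, where 0 < u < 1 on the interval. Expanding, f(-2 − u) = -u^4 - 12u^3 - 52u^2 - 99u - 76.
The nonzero coefficients here are all negative, so for u > 0 every term is negative (or zero), and the constant term -76 is strictly negative.
So f is strictly negative on (-3, -2); no root exists in the interval.

f has no root in that interval.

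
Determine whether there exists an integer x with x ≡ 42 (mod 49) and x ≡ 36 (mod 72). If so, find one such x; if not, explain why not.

x = 3276

Since 49 and 72 share no common factor, CRT says the pair of congruences has a solution (unique mod 3528).
Write x = 42 + 49t and require 42 + 49t ≡ 36 (mod 72), i.e. 49t ≡ 66 (mod 72).
To invert 49 modulo 72: 72 = 1·49 + 23, 49 = 2·23 + 3, 23 = 7·3 + 2, 3 = 1·2 + 1, 2 = 2·1 + 0, and unwinding, 1 = 3 − 1·2 = 3 − (23 − 7·3) = −23 + 8·3 = −23 + 8·(49 − 2·23) = 8·49 − 17·23 = 8·49 − 17·(72 − 1·49) = −17·72 + 25·49. Thus 49⁻¹ ≡ 25 (mod 72).
Therefore t ≡ 25·66 = 1650 ≡ 66 (mod 72).
With t = 66: x = 42 + 49·66 = 3276.
Verify: 3276 = 66·49 + 42 and 3276 = 45·72 + 36. ✓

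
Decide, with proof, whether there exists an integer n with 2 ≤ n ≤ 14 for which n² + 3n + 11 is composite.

n = 8

At n = 8: 8² + 3·8 + 11 = 99 = 3·33, which is composite.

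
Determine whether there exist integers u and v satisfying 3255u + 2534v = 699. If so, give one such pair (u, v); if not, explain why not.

gcd(3255, 2534) = 7, so every integer of the form 3255u + 2534v is a multiple of 7.
However 699 leaves remainder 6 on division by 7.
So the equation is unsolvable over ℤ.

There are no such integers.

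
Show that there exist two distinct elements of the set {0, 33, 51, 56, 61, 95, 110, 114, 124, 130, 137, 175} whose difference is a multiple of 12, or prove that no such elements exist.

No, no such pair exists.

Residues mod 12: 0↦0, 33↦9, 51↦3, 56↦8, 61↦1, 95↦11, 110↦2, 114↦6, 124↦4, 130↦10, 137↦5, 175↦7.
These 12 residues are pairwise different, hence no difference of two elements is divisible by 12.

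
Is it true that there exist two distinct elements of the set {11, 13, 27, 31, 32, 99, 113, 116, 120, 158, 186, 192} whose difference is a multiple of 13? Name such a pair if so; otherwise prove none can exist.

No, no such pair exists.

Residues mod 13: 11↦11, 13↦0, 27↦1, 31↦5, 32↦6, 99↦8, 113↦9, 116↦12, 120↦3, 158↦2, 186↦4, 192↦10.
All 12 residues are distinct, so no two elements differ by a multiple of 13.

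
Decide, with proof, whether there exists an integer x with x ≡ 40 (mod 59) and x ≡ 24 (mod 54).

Since 59 and 54 share no common factor, CRT says the pair of congruences has a solution (unique mod 3186).
Any solution of the first congruence is x = 40 + 59t; substituting into the second, 59t ≡ 24 − 40 ≡ 38 (mod 54).
59 ≡ 5 (mod 54), so this reads 5t ≡ 38 (mod 54). Since 5·11 = 55 = 1·54 + 1, the inverse of 5 mod 54 is 11.
Therefore t ≡ 11·38 = 418 ≡ 40 (mod 54).
Taking t = 40 gives x = 40 + 59·40 = 2400.
Indeed 2400 ≡ 40 (mod 59) and 2400 ≡ 24 (mod 54).

x = 2400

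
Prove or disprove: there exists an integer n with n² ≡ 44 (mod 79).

Take n = 53. Then 53² = 2809 = 35·79 + 44, so 53² ≡ 44 (mod 79).

n = 53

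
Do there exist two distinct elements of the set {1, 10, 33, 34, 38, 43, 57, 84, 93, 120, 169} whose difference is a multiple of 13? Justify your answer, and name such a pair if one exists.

Residues mod 13: 1↦1, 10↦10, 33↦7, 34↦8, 38↦12, 43↦4, 57↦5, 84↦6, 93↦2, 120↦3, 169↦0.
No residue repeats among the 11 elements, so no pair has difference ≡ 0 (mod 13).

No such pair exists.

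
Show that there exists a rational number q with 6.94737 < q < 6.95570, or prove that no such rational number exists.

q = 139/20

Multiplying by 20: 20·6.94737 = 138.94740 and 20·6.95570 = 139.11400, so the integer 139 lies strictly between them.
So q = 139/20 works: it is a ratio of integers, and dividing 20·6.94737 < 139 < 20·6.95570 through by 20 gives 6.94737 < 139/20 < 6.95570.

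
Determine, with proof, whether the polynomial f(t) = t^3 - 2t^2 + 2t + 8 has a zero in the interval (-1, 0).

No such root exists.

Evaluate at the endpoints: f(-1) = 3, f(0) = 8 — same sign (positive).
f'(t) = 3t^2 - 4t + 2 has discriminant (-4)² − 4·3·2 = -8 < 0, so f' has no real roots and is positive for every real t.
Hence f is strictly increasing on ℝ, and in particular on [-1, 0]. A strictly monotone function with same-sign endpoint values stays positive on the whole interval, so f has no zero in (-1, 0).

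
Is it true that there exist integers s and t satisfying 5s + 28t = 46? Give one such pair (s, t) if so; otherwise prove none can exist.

5 and 28 are coprime, so 5s + 28t ranges over all of ℤ.
Euclidean algorithm: 28 = 5·5 + 3, 5 = 1·3 + 2, 3 = 1·2 + 1, 2 = 2·1 + 0.
Working back up the chain: 1 = 3 − 1·2 = 3 − (5 − 1·3) = −5 + 2·3 = −5 + 2·(28 − 5·5) = 2·28 − 11·5. So 5·(-11) + 28·2 = 1.
Scaling by 46 gives the particular solution (s, t) = (-506, 92).
Shifting by a multiple of (28, −5) keeps it a solution: s = -506 + 19·28 = 26, t = 92 − 19·5 = -3.
Indeed 5·26 + 28·(-3) = 130 − 84 = 46.

s = 26, t = -3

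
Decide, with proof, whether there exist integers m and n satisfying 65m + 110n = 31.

No, no such integers exist.

gcd(65, 110) = 5, so every integer of the form 65m + 110n is a multiple of 5.
But 31 is not a multiple of 5 (it leaves remainder 1).
Therefore 65m + 110n = 31 has no solution in integers.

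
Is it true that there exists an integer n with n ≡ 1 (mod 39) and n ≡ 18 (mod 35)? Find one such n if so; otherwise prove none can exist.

n = 508

Since 39 and 35 share no common factor, CRT says the pair of congruences has a solution (unique mod 1365).
Any solution of the first congruence is n = 1 + 39t; substituting into the second, 39t ≡ 18 − 1 ≡ 17 (mod 35).
39 ≡ 4 (mod 35), so this reads 4t ≡ 17 (mod 35). Invert 4 mod 35 by the Euclidean algorithm: 35 = 8·4 + 3, 4 = 1·3 + 1, 3 = 3·1 + 0; back-substituting, 1 = 4 − 1·3 = 4 − (35 − 8·4) = −35 + 9·4. Hence 4·9 ≡ 1, so 4⁻¹ ≡ 9 (mod 35).
Multiplying by 9: t ≡ 9·17 = 153 ≡ 13 (mod 35).
Taking t = 13 gives n = 1 + 39·13 = 508.
Indeed 508 ≡ 1 (mod 39) and 508 ≡ 18 (mod 35).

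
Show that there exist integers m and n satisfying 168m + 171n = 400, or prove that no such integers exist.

There are no such integers.

Both 168 and 171 are divisible by gcd(168, 171) = 3, hence so is any combination 168m + 171n.
However 400 leaves remainder 1 on division by 3.
Hence no integers m, n satisfy the equation.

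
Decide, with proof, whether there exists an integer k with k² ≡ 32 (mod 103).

Take k = 49. Then 49² = 2401 = 23·103 + 32, so 49² ≡ 32 (mod 103).

k = 49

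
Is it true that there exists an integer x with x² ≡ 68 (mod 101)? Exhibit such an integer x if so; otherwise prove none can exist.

x = 88

Take x = 88. Then 88² = 7744 = 76·101 + 68, so 88² ≡ 68 (mod 101).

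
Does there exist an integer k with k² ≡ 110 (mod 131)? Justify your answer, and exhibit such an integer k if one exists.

No such integer exists.

131 is prime, so by Euler's criterion 110 is a square mod 131 iff 110^((131−1)/2) = 110^65 ≡ 1 (mod 131).
Repeated squaring mod 131: 110^2 = 12100 ≡ 48; 110^4 ≡ 48² = 2304 ≡ 77; 110^8 ≡ 77² = 5929 ≡ 34; 110^16 ≡ 34² = 1156 ≡ 108; 110^32 ≡ 108² = 11664 ≡ 5; 110^64 ≡ 5² = 25 ≡ 25.
Since 65 = 64 + 1, 110^65 ≡ 25 · 110; multiplying out mod 131: 25·110 = 2750 ≡ 130. Thus 110^65 ≡ 130 ≡ −1 (mod 131).
The value −1 means 110 is a non-residue modulo 131, so k² ≡ 110 (mod 131) is impossible.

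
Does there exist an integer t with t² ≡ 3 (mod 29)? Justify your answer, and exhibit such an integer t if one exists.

No, no such integer exists.

Apply Euler's criterion with the prime 29: 3 is a quadratic residue iff 3^14 ≡ 1 (mod 29), and a non-residue iff it is ≡ −1.
Repeated squaring mod 29: 3^2 = 9 ≡ 9; 3^4 ≡ 9² = 81 ≡ 23; 3^8 ≡ 23² = 529 ≡ 7.
Since 14 = 8 + 4 + 2, 3^14 ≡ 7 · 23 · 9; multiplying out mod 29: 7·23 = 161 ≡ 16, then 16·9 = 144 ≡ 28. Thus 3^14 ≡ 28 ≡ −1 (mod 29).
The value −1 means 3 is a non-residue modulo 29, so t² ≡ 3 (mod 29) is impossible.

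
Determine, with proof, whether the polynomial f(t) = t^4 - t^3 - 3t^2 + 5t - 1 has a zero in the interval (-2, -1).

f(-2) = 1 and f(-1) = -7, which have opposite signs.
As a polynomial, f is continuous on every closed interval.
By the Intermediate Value Theorem f must vanish at some point of (-2, -1).

Such a root exists.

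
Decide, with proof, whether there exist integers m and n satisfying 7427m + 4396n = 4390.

Any value of 7427m + 4396n is a multiple of gcd(7427, 4396) = 7.
However 4390 leaves remainder 1 on division by 7.
Hence no integers m, n satisfy the equation.

No, no such integers exist.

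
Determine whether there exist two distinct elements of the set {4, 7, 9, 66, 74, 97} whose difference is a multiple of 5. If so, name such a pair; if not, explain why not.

Reduce each element mod 5: 4↦4, 7↦2, 9↦4, 66↦1, 74↦4, 97↦2. The residue 4 repeats (at 4 and 9), and 9 − 4 = 5 = 1·5.

Yes: 4 and 9.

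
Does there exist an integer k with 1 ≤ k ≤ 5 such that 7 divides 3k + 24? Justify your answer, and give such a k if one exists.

There is no such integer k in that range.

For k = 1, 2, …, 5 the values of 3k + 24 modulo 7 are 6, 2, 5, 1, 4 respectively.
The residue 0 does not occur, so no k in [1, 5] makes 3k + 24 a multiple of 7.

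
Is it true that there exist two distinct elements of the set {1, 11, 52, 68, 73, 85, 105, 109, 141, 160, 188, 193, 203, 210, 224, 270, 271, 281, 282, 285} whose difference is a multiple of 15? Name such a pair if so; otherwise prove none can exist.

Reduce each element mod 15: 1↦1, 11↦11, 52↦7, 68↦8, 73↦13, 85↦10, 105↦0, 109↦4, 141↦6, 160↦10, 188↦8, 193↦13, 203↦8, 210↦0, 224↦14, 270↦0, 271↦1, 281↦11, 282↦12, 285↦0. The residue 1 repeats (at 1 and 271), and 271 − 1 = 270 = 18·15.

1 and 271 are such a pair.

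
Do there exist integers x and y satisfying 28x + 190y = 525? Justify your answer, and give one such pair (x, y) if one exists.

Both 28 and 190 are divisible by gcd(28, 190) = 2, hence so is any combination 28x + 190y.
However 525 leaves remainder 1 on division by 2.
Therefore 28x + 190y = 525 has no solution in integers.

No such integers exist.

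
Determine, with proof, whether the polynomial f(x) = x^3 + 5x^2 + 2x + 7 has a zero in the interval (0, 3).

The endpoint values f(0) = 7 and f(3) = 85 are both positive. Claim: f(x) > 0 for every x in (0, 3).
Every nonzero coefficient of f(x) = x^3 + 5x^2 + 2x + 7 is positive; for x > 0 each term then has that sign, and the constant term 7 is strictly positive.
So f is strictly positive on (0, 3); no root exists in the interval.

No.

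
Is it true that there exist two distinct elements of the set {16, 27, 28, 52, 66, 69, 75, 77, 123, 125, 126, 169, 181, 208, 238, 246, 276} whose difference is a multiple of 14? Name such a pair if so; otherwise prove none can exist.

27 mod 14 = 13 and 69 mod 14 = 13, so 69 − 27 = 42 = 3·14.

The pair (27, 69) works.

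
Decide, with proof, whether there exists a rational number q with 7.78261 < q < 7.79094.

q = 109/14

Look for a denominator N such that an integer falls strictly between N·7.78261 and N·7.79094. N = 14 works: 14·7.78261 = 108.95654 < 109 < 109.07316 = 14·7.79094.
Hence 109/14 is a rational number with 7.78261 < 109/14 < 7.79094.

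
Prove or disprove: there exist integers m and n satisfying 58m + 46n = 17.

No such integers exist.

gcd(58, 46) = 2, so every integer of the form 58m + 46n is a multiple of 2.
However 17 leaves remainder 1 on division by 2.
Therefore 58m + 46n = 17 has no solution in integers.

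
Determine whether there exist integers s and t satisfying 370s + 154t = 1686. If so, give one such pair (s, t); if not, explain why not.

s = 57, t = -126

Every value of 370s + 154t is a multiple of gcd(370, 154) = 2; since 2 ∣ 1686, solutions exist.
Dividing through by 2 reduces the equation to 185s + 77t = 843.
Euclidean algorithm: 185 = 2·77 + 31, 77 = 2·31 + 15, 31 = 2·15 + 1, 15 = 15·1 + 0.
Back-substituting, 1 = 31 − 2·15 = 31 − 2·(77 − 2·31) = −2·77 + 5·31 = −2·77 + 5·(185 − 2·77) = 5·185 − 12·77; that is, 185·5 + 77·(-12) = 1.
Multiplying through by 843: s = 5·843 = 4215, t = (-12)·843 = -10116 is a solution.
The general solution is s = 4215 + 77k, t = -10116 − 185k; taking k = -54 gives the smaller pair s = 57, t = -126.
Indeed 370·57 + 154·(-126) = 21090 − 19404 = 1686.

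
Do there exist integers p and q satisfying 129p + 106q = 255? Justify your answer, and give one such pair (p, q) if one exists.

p = 71, q = -84

Since gcd(129, 106) = 1, every integer is an integer combination of 129 and 106.
Euclidean algorithm: 129 = 1·106 + 23, 106 = 4·23 + 14, 23 = 1·14 + 9, 14 = 1·9 + 5, 9 = 1·5 + 4, 5 = 1·4 + 1, 4 = 4·1 + 0.
Back-substituting, 1 = 5 − 1·4 = 5 − (9 − 1·5) = −9 + 2·5 = −9 + 2·(14 − 1·9) = 2·14 − 3·9 = 2·14 − 3·(23 − 1·14) = −3·23 + 5·14 = −3·23 + 5·(106 − 4·23) = 5·106 − 23·23 = 5·106 − 23·(129 − 1·106) = −23·129 + 28·106; that is, 129·(-23) + 106·28 = 1.
Times 255: 129·(-5865) + 106·7140 = 255, so (-5865, 7140) solves it.
Shifting by a multiple of (106, −129) keeps it a solution: p = -5865 + 56·106 = 71, q = 7140 − 56·129 = -84.
Check: 129·71 + 106·(-84) = 9159 − 8904 = 255. ✓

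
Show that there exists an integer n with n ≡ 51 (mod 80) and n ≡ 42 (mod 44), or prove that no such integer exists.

Reduce both congruences modulo 4, which divides 80 and 44: they say n ≡ 51 (mod 4) and n ≡ 42 (mod 4).
But 51 mod 4 = 3 while 42 mod 4 = 2, a contradiction.
Hence the system has no solution.

No, no such integer exists.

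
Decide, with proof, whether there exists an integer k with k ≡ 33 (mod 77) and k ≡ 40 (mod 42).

The moduli are not coprime: gcd(77, 42) = 7. Compatibility requires 7 ∣ (40 − 33) = 7, which holds, so solutions exist.
The integers ≡ 33 (mod 77) are 33, 110, 187, 264, 341, 418, …; their remainders mod 42 are 33, 26, 19, 12, 5, 40, so k = 418 is the first that is ≡ 40 (mod 42).
Verify: 418 = 5·77 + 33 and 418 = 9·42 + 40. ✓

k = 418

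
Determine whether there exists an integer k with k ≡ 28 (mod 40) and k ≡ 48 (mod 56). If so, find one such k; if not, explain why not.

No such integer exists.

Both moduli are multiples of 8 = gcd(40, 56), so any solution would satisfy k ≡ 28 and k ≡ 48 modulo 8 simultaneously.
These are incompatible: 28 − 48 = -20 is not divisible by 8.
Therefore no such k exists.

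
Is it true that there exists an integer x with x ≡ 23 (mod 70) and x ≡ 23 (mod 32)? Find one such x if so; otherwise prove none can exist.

x = 23

Here gcd(70, 32) = 2, and both 23 and 23 leave remainder 1 mod 2, so the system is consistent.
The smallest candidate x = 23 works directly: 23 ≡ 23 (mod 32).
Verify: 23 = 0·70 + 23 and 23 = 0·32 + 23. ✓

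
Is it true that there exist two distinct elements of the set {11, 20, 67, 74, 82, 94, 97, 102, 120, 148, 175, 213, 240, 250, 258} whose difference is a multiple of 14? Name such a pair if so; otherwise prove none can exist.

Yes: 11 and 67.

Both 11 and 67 leave remainder 11 on division by 14; their difference 56 = 4·14 is a multiple of 14.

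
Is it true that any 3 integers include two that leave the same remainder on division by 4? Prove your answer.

Consider the 3 integers 10, 11, 12. They lie in distinct residue classes modulo 4, since 3 ≤ 4.
Hence this collection has no pair with equal remainders mod 4, disproving the claim.

No, the set {10, 11, 12} is a counterexample.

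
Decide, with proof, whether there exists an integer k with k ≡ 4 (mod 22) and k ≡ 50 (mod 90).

The moduli are not coprime: gcd(22, 90) = 2. Compatibility requires 2 ∣ (50 − 4) = 46, which holds, so solutions exist.
Put k = 4 + 22t, so we need 22t ≡ 46 (mod 90), equivalently (divide by 2) 11t ≡ 23 (mod 45).
Invert 11 mod 45 by the Euclidean algorithm: 45 = 4·11 + 1, 11 = 11·1 + 0; back-substituting, 1 = 45 − 4·11. Hence 11·(-4) ≡ 1, so 11⁻¹ ≡ -4 ≡ 41 (mod 45).
Multiplying by 41: t ≡ 41·23 = 943 ≡ 43 (mod 45).
Then k = 4 + 22·43 = 950.
Indeed 950 ≡ 4 (mod 22) and 950 ≡ 50 (mod 90).

k = 950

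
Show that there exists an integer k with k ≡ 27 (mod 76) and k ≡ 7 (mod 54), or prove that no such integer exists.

k = 331

Here gcd(76, 54) = 2, and both 27 and 7 leave remainder 1 mod 2, so the system is consistent.
List candidates k ≡ 27 (mod 76): 27, 103, 179, 255, 331. Modulo 54 these are 27, 49, 17, 39, 7; 331 gives 7 as required.
Indeed 331 ≡ 27 (mod 76) and 331 ≡ 7 (mod 54).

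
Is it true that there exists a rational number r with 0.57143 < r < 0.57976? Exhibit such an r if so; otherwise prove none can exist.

r = 11/19

Multiplying by 19: 19·0.57143 = 10.85717 and 19·0.57976 = 11.01544, so the integer 11 lies strictly between them.
Hence 11/19 is a rational number with 0.57143 < 11/19 < 0.57976.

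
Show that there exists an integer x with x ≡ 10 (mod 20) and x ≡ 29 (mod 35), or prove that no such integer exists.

No, no such integer exists.

Reduce both congruences modulo 5, which divides 20 and 35: they say x ≡ 10 (mod 5) and x ≡ 29 (mod 5).
These are incompatible: 10 − 29 = -19 is not divisible by 5.
Hence the system has no solution.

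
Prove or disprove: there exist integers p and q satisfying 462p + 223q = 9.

Since gcd(462, 223) = 1, every integer is an integer combination of 462 and 223.
Dividing repeatedly: 462 = 2·223 + 16, 223 = 13·16 + 15, 16 = 1·15 + 1, 15 = 15·1 + 0.
Unwinding: 1 = 16 − 1·15 = 16 − (223 − 13·16) = −223 + 14·16 = −223 + 14·(462 − 2·223) = 14·462 − 29·223, i.e. 462·14 + 223·(-29) = 1.
Scaling by 9 gives the particular solution (p, q) = (126, -261).
Indeed 462·126 + 223·(-261) = 58212 − 58203 = 9.

p = 126, q = -261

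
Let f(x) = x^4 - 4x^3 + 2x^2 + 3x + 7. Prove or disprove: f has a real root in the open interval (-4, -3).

No such root exists.

f(-4) = 539 and f(-3) = 205, both positive, so a sign-change argument is unavailable; we show f keeps this sign on the whole interval.
Substitute x = -3 − u, where 0 < u < 1 on the interval. Expanding, f(-3 − u) = u^4 + 16u^3 + 92u^2 + 225u + 205.
All 5 nonzero coefficients of this polynomial in u are positive; hence for u > 0 the value is a sum of positive terms (the constant 205 among them).
Therefore f(x) > 0 throughout (-4, -3), and f has no zero there.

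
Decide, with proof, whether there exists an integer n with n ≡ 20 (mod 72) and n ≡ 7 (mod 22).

There is no such integer.

Reduce both congruences modulo 2, which divides 72 and 22: they say n ≡ 20 (mod 2) and n ≡ 7 (mod 2).
These are incompatible: 20 − 7 = 13 is not divisible by 2.
Hence the system has no solution.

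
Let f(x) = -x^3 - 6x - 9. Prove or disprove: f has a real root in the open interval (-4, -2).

No such root exists.

f(-4) = 79 and f(-2) = 11, both positive.
f'(x) = -3x^2 - 6 has discriminant 0² − 4·(-3)·(-6) = -72 < 0, so f' has no real roots and is negative for every real x.
So f is strictly decreasing; between -4 and -2 its values lie between f(-4) = 79 and f(-2) = 11, all positive. Therefore f has no root in (-4, -2).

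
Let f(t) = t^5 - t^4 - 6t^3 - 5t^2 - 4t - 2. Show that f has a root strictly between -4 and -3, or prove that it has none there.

The endpoint values f(-4) = -962 and f(-3) = -197 are both negative. Claim: f(t) < 0 for every t in (-4, -3).
Shift to the endpoint -3: with t = -3 − u (0 < u < 1), one computes f(-3 − u) = -u^5 - 16u^4 - 96u^3 - 275u^2 - 377u - 197.
The nonzero coefficients here are all negative, so for u > 0 every term is negative (or zero), and the constant term -197 is strictly negative.
Therefore f(t) < 0 throughout (-4, -3), and f has no zero there.

No such root exists.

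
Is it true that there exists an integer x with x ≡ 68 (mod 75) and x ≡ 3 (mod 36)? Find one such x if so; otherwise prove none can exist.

No such integer exists.

Both moduli are multiples of 3 = gcd(75, 36), so any solution would satisfy x ≡ 68 and x ≡ 3 modulo 3 simultaneously.
These are incompatible: 68 − 3 = 65 is not divisible by 3.
Hence the system has no solution.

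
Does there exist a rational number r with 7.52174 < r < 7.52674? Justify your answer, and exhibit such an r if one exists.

r = 143/19

Scale by 19: the interval becomes (142.91306, 143.00806), which contains the integer 143.
Hence 143/19 is a rational number with 7.52174 < 143/19 < 7.52674.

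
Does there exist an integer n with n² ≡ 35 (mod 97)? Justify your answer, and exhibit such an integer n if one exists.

n = 36

n = 36 works: 36² = 1296, and 1296 − 35 = 1261 = 13·97.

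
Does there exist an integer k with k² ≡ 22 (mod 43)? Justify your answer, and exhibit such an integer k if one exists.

Apply Euler's criterion with the prime 43: 22 is a quadratic residue iff 22^21 ≡ 1 (mod 43), and a non-residue iff it is ≡ −1.
Repeated squaring mod 43: 22^2 = 484 ≡ 11; 22^4 ≡ 11² = 121 ≡ 35; 22^8 ≡ 35² = 1225 ≡ 21; 22^16 ≡ 21² = 441 ≡ 11.
Since 21 = 16 + 4 + 1, 22^21 ≡ 11 · 35 · 22; multiplying out mod 43: 11·35 = 385 ≡ 41, then 41·22 = 902 ≡ 42. Thus 22^21 ≡ 42 ≡ −1 (mod 43).
By Euler's criterion 22 is a quadratic non-residue mod 43: no k satisfies k² ≡ 22 (mod 43).

No such integer exists.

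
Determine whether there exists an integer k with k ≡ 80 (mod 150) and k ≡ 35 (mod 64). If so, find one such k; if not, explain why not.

No, no such integer exists.

Both moduli are multiples of 2 = gcd(150, 64), so any solution would satisfy k ≡ 80 and k ≡ 35 modulo 2 simultaneously.
However 80 ≡ 0 and 35 ≡ 1 (mod 2), and 0 ≠ 1.
Hence the system has no solution.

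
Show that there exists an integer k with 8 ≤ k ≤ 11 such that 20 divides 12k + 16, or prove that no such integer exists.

For k = 8, 9, 10, 11 the values of 12k + 16 modulo 20 are 12, 4, 16, 8 respectively.
None is 0, so 20 never divides 12k + 16 on this range.

No, no such integer k in that range exists.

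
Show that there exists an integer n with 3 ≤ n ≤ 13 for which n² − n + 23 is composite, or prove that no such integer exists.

At n = 12: 12² − 12 + 23 = 155 = 5·31, which is composite.

n = 12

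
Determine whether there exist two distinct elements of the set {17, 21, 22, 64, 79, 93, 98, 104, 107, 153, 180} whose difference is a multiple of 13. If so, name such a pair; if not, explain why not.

Two integers differ by a multiple of 13 exactly when they have the same residue mod 13. The residues are 17↦4, 21↦8, 22↦9, 64↦12, 79↦1, 93↦2, 98↦7, 104↦0, 107↦3, 153↦10, 180↦11.
No residue repeats among the 11 elements, so no pair has difference ≡ 0 (mod 13).

There is no such pair.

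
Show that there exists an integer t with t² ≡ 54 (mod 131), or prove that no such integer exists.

131 is prime, so by Euler's criterion 54 is a square mod 131 iff 54^((131−1)/2) = 54^65 ≡ 1 (mod 131).
Repeated squaring mod 131: 54^2 = 2916 ≡ 34; 54^4 ≡ 34² = 1156 ≡ 108; 54^8 ≡ 108² = 11664 ≡ 5; 54^16 ≡ 5² = 25 ≡ 25; 54^32 ≡ 25² = 625 ≡ 101; 54^64 ≡ 101² = 10201 ≡ 114.
Since 65 = 64 + 1, 54^65 ≡ 114 · 54; multiplying out mod 131: 114·54 = 6156 ≡ 130. Thus 54^65 ≡ 130 ≡ −1 (mod 131).
The value −1 means 54 is a non-residue modulo 131, so t² ≡ 54 (mod 131) is impossible.

No, no such integer exists.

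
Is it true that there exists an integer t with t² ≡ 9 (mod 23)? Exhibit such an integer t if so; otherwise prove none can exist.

t = 3

Take t = 3. Then 3² = 9, and since 0 ≤ 9 < 23 this is already reduced: 3² ≡ 9 (mod 23).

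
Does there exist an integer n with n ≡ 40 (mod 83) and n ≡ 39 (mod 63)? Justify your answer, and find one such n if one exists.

Since 83 and 63 share no common factor, CRT says the pair of congruences has a solution (unique mod 5229).
Write n = 40 + 83t and require 40 + 83t ≡ 39 (mod 63), i.e. 83t ≡ 62 (mod 63).
83 ≡ 20 (mod 63), so this reads 20t ≡ 62 (mod 63). To invert 20 modulo 63: 63 = 3·20 + 3, 20 = 6·3 + 2, 3 = 1·2 + 1, 2 = 2·1 + 0, and unwinding, 1 = 3 − 1·2 = 3 − (20 − 6·3) = −20 + 7·3 = −20 + 7·(63 − 3·20) = 7·63 − 22·20. Thus 20⁻¹ ≡ -22 ≡ 41 (mod 63).
Multiplying by 41: t ≡ 41·62 = 2542 ≡ 22 (mod 63).
With t = 22: n = 40 + 83·22 = 1866.
Check: 1866 mod 83 = 40, 1866 mod 63 = 39. ✓

n = 1866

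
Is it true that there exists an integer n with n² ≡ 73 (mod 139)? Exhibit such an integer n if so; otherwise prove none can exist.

139 is prime, so by Euler's criterion 73 is a square mod 139 iff 73^((139−1)/2) = 73^69 ≡ 1 (mod 139).
Squaring successively (mod 139): 73^2 = 5329 ≡ 47; 73^4 ≡ 47² = 2209 ≡ 124; 73^8 ≡ 124² = 15376 ≡ 86; 73^16 ≡ 86² = 7396 ≡ 29; 73^32 ≡ 29² = 841 ≡ 7; 73^64 ≡ 7² = 49 ≡ 49.
Since 69 = 64 + 4 + 1, 73^69 ≡ 49 · 124 · 73; multiplying out mod 139: 49·124 = 6076 ≡ 99, then 99·73 = 7227 ≡ 138. Thus 73^69 ≡ 138 ≡ −1 (mod 139).
By Euler's criterion 73 is a quadratic non-residue mod 139: no n satisfies n² ≡ 73 (mod 139).

No, no such integer exists.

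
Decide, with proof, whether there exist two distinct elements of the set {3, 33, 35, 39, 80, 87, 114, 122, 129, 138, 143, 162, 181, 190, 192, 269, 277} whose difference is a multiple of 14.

The pair (3, 87) works.

3 mod 14 = 3 and 87 mod 14 = 3, so 87 − 3 = 84 = 6·14.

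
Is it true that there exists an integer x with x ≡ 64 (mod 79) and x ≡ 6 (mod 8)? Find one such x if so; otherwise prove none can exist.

x = 222

Since 79 and 8 share no common factor, CRT says the pair of congruences has a solution (unique mod 632).
Write x = 64 + 79t and require 64 + 79t ≡ 6 (mod 8), i.e. 79t ≡ 6 (mod 8).
79 ≡ 7 (mod 8), so this reads 7t ≡ 6 (mod 8). Invert 7 mod 8 by the Euclidean algorithm: 8 = 1·7 + 1, 7 = 7·1 + 0; back-substituting, 1 = 8 − 1·7. Hence 7·(-1) ≡ 1, so 7⁻¹ ≡ -1 ≡ 7 (mod 8).
Multiplying by 7: t ≡ 7·6 = 42 ≡ 2 (mod 8).
With t = 2: x = 64 + 79·2 = 222.
Check: 222 mod 79 = 64, 222 mod 8 = 6. ✓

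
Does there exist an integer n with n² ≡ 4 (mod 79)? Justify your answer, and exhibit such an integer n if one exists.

n = 77

Take n = 77. Then 77² = 5929 = 75·79 + 4, so 77² ≡ 4 (mod 79).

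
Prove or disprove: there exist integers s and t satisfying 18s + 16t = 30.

s = 7, t = -6

Every value of 18s + 16t is a multiple of gcd(18, 16) = 2; since 2 ∣ 30, solutions exist.
Dividing through by 2 reduces the equation to 9s + 8t = 15.
Euclidean algorithm: 9 = 1·8 + 1, 8 = 8·1 + 0.
Unwinding: 1 = 9 − 1·8, i.e. 9·1 + 8·(-1) = 1.
Times 15: 9·15 + 8·(-15) = 15, so (15, -15) solves it.
Shifting by a multiple of (8, −9) keeps it a solution: s = 15 − 1·8 = 7, t = -15 + 1·9 = -6.
Indeed 18·7 + 16·(-6) = 126 − 96 = 30.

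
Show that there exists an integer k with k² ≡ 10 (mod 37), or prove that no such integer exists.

k = 26 works: 26² = 676, and 676 − 10 = 666 = 18·37.

k = 26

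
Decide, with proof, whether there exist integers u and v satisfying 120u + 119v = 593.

u = 117, v = -113

Since gcd(120, 119) = 1, every integer is an integer combination of 120 and 119.
Dividing repeatedly: 120 = 1·119 + 1, 119 = 119·1 + 0.
Working back up the chain: 1 = 120 − 1·119. So 120·1 + 119·(-1) = 1.
Scaling by 593 gives the particular solution (u, v) = (593, -593).
The general solution is u = 593 + 119k, v = -593 − 120k; taking k = -4 gives the smaller pair u = 117, v = -113.
Check: 120·117 + 119·(-113) = 14040 − 13447 = 593. ✓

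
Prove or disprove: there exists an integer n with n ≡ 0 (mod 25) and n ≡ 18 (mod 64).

n = 850

The moduli 25 and 64 are coprime, so by the Chinese Remainder Theorem a unique solution modulo 1600 exists.
Any solution of the first congruence is n = 0 + 25t; substituting into the second, 25t ≡ 18 − 0 ≡ 18 (mod 64).
To invert 25 modulo 64: 64 = 2·25 + 14, 25 = 1·14 + 11, 14 = 1·11 + 3, 11 = 3·3 + 2, 3 = 1·2 + 1, 2 = 2·1 + 0, and unwinding, 1 = 3 − 1·2 = 3 − (11 − 3·3) = −11 + 4·3 = −11 + 4·(14 − 1·11) = 4·14 − 5·11 = 4·14 − 5·(25 − 1·14) = −5·25 + 9·14 = −5·25 + 9·(64 − 2·25) = 9·64 − 23·25. Thus 25⁻¹ ≡ -23 ≡ 41 (mod 64).
Multiplying by 41: t ≡ 41·18 = 738 ≡ 34 (mod 64).
Taking t = 34 gives n = 0 + 25·34 = 850.
Indeed 850 ≡ 0 (mod 25) and 850 ≡ 18 (mod 64).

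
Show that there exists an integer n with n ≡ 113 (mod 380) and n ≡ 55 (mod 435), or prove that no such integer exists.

No, no such integer exists.

Reduce both congruences modulo 5, which divides 380 and 435: they say n ≡ 113 (mod 5) and n ≡ 55 (mod 5).
However 113 ≡ 3 and 55 ≡ 0 (mod 5), and 3 ≠ 0.
Hence the system has no solution.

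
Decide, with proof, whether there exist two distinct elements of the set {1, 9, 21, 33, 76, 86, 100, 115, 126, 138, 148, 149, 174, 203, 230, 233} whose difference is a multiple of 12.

9 mod 12 = 9 and 21 mod 12 = 9, so 21 − 9 = 12 = 1·12.

Yes: 9 and 21.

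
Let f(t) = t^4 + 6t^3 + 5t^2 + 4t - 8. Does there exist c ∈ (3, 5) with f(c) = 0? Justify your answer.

The endpoint values f(3) = 292 and f(5) = 1512 are both positive. Claim: f(t) > 0 for every t in (3, 5).
Shift to the endpoint 3: with t = 3 + u (0 < u < 2), one computes f(3 + u) = u^4 + 18u^3 + 113u^2 + 304u + 292.
The nonzero coefficients here are all positive, so for u > 0 every term is positive (or zero), and the constant term 292 is strictly positive.
So f is strictly positive on (3, 5); no root exists in the interval.

No.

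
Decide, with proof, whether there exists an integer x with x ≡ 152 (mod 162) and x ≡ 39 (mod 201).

No, no such integer exists.

Both moduli are multiples of 3 = gcd(162, 201), so any solution would satisfy x ≡ 152 and x ≡ 39 modulo 3 simultaneously.
These are incompatible: 152 − 39 = 113 is not divisible by 3.
Therefore no such x exists.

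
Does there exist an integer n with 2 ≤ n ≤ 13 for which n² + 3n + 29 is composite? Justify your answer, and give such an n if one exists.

n = 8

At n = 8: 8² + 3·8 + 29 = 117 = 3·39, which is composite.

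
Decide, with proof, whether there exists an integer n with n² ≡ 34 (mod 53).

53 is prime, so by Euler's criterion 34 is a square mod 53 iff 34^((53−1)/2) = 34^26 ≡ 1 (mod 53).
Squaring successively (mod 53): 34^2 = 1156 ≡ 43; 34^4 ≡ 43² = 1849 ≡ 47; 34^8 ≡ 47² = 2209 ≡ 36; 34^16 ≡ 36² = 1296 ≡ 24.
Since 26 = 16 + 8 + 2, 34^26 ≡ 24 · 36 · 43; multiplying out mod 53: 24·36 = 864 ≡ 16, then 16·43 = 688 ≡ 52. Thus 34^26 ≡ 52 ≡ −1 (mod 53).
By Euler's criterion 34 is a quadratic non-residue mod 53: no n satisfies n² ≡ 34 (mod 53).

No such integer exists.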